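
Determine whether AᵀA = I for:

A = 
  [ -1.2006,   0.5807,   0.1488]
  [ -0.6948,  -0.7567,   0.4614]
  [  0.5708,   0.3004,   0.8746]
No

AᵀA = 
  [  2.2500,   0,   0]
  [  0,   1,   0]
  [  0,   0,   1]
≠ I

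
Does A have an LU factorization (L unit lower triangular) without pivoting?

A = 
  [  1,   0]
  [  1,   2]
Yes.
A[1,1] = 1 ≠ 0, so Gaussian elimination proceeds without a row swap: multiplier ℓ₂₁ = (1)/(1) = 1, and U[2,2] = 2 - (1)(0) = 2.
L = 
  [  1,   0]
  [  1,   1]
U = 
  [  1,   0]
  [  0,   2]
Check row 2 of LU: [(1)(1), (1)(0) + 2] = [1, 2] = row 2 of A ✓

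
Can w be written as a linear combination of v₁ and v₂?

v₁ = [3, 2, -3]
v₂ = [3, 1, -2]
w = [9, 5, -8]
Yes

Form the augmented matrix and row-reduce:
[v₁|v₂|w] = 
  [  3,   3,   9]
  [  2,   1,   5]
  [ -3,  -2,  -8]
R2 → R2 - (2/3)·R1
R3 → R3 + (1)·R1
R3 → R3 + (1)·R2
REF = 
  [  3,   3,   9]
  [  0,  -1,  -1]
  [  0,   0,   0]

No row of the form [0 0 | nonzero], so the system is consistent. Back-substitution gives c₁ = 2, c₂ = 1: w = (2)·v₁ + (1)·v₂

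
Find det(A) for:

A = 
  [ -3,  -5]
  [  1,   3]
For a 2×2 matrix, det = ad - bc = (-3)(3) - (-5)(1) = -4

det(A) = -4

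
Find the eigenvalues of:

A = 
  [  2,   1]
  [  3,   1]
tr(A) = 3, det(A) = -1
Characteristic polynomial: λ² - tr(A)λ + det(A) = λ² - 3λ - 1
λ² - 3λ - 1 = 0  ⇒  λ = (3 ± √((-3)² - 4·(-1)))/2 = (3 ± √(13))/2
  = (3 + √13)/2,  (3 - √13)/2

λ = (3 + √13)/2, (3 - √13)/2  (≈ 3.303, -0.3028)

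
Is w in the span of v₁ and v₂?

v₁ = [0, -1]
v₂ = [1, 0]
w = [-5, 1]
Yes

Form the augmented matrix and row-reduce:
[v₁|v₂|w] = 
  [  0,   1,  -5]
  [ -1,   0,   1]
Swap R1 ↔ R2
REF = 
  [ -1,   0,   1]
  [  0,   1,  -5]

No row of the form [0 0 | nonzero], so the system is consistent. Back-substitution gives c₁ = -1, c₂ = -5: w = (-1)·v₁ + (-5)·v₂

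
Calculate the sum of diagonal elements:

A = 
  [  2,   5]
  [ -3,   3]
5

tr(A) = 2 + 3 = 5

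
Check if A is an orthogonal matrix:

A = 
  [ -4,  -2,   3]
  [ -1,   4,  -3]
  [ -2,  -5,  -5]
No

AᵀA = 
  [ 21,  14,   1]
  [ 14,  45,   7]
  [  1,   7,  43]
≠ I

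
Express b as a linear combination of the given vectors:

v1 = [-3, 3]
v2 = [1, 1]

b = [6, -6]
c1 = -2, c2 = 0

b = -2·v1 + 0·v2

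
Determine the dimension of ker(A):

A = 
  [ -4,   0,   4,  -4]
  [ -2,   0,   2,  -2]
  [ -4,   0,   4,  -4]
nullity(A) = 3

Row reduce:
R2 → R2 - (1/2)·R1
R3 → R3 - (1)·R1
REF = 
  [ -4,   0,   4,  -4]
  [  0,   0,   0,   0]
  [  0,   0,   0,   0]
Pivot columns: 1 → 1 pivot.
rank(A) = 1, so nullity(A) = 4 - 1 = 3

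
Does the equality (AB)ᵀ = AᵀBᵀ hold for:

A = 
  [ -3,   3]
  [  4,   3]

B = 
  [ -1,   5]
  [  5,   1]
No

(AB)ᵀ = 
  [ 18,  11]
  [-12,  23]

AᵀBᵀ = 
  [ 23, -11]
  [ 12,  18]

The two matrices differ, so (AB)ᵀ ≠ AᵀBᵀ in general. The correct identity is (AB)ᵀ = BᵀAᵀ.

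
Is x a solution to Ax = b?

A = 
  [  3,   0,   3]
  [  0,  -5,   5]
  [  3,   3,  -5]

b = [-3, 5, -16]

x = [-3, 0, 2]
No

Ax = [-3, 10, -19] ≠ b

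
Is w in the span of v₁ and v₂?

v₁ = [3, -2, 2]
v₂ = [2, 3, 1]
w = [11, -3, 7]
Yes

Form the augmented matrix and row-reduce:
[v₁|v₂|w] = 
  [  3,   2,  11]
  [ -2,   3,  -3]
  [  2,   1,   7]
R2 → R2 + (2/3)·R1
R3 → R3 - (2/3)·R1
R3 → R3 + (1/13)·R2
REF = 
  [   3,    2,   11]
  [   0, 13/3, 13/3]
  [   0,    0,    0]

No row of the form [0 0 | nonzero], so the system is consistent. Back-substitution gives c₁ = 3, c₂ = 1: w = (3)·v₁ + (1)·v₂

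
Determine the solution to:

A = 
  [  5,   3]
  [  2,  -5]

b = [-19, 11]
x = [-2, -3]

Row reduce the augmented matrix [A|b]:
R2 → R2 - (2/5)·R1
REF = 
  [    5,     3,   -19]
  [    0, -31/5,  93/5]

Back-substitution:
x₂ = (93/5) / (-31/5) = -3
x₁ = (-19 - (3)(-3)) / 5 = -2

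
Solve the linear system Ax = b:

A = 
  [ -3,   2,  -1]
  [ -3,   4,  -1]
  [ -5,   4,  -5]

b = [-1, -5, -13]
Row reduce the augmented matrix [A|b]:
R2 → R2 - (1)·R1
R3 → R3 - (5/3)·R1
R3 → R3 - (1/3)·R2
REF = 
  [   -3,     2,    -1,    -1]
  [    0,     2,     0,    -4]
  [    0,     0, -10/3,   -10]

Back-substitution:
x₃ = (-10) / (-10/3) = 3
x₂ = (-4 - (0)(3)) / 2 = -2
x₁ = (-1 - (2)(-2) - (-1)(3)) / (-3) = -2

x = [-2, -2, 3]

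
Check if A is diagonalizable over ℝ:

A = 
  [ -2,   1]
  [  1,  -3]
Yes

tr(A) = -5, det(A) = 5
Characteristic polynomial: λ² - tr(A)λ + det(A) = λ² + 5λ + 5
λ² + 5λ + 5 = 0  ⇒  λ = (-5 ± √((5)² - 4·(5)))/2 = (-5 ± √(5))/2
  = (-5 + √5)/2,  (-5 - √5)/2
Eigenvalues: (-5 + √5)/2, (-5 - √5)/2  (≈ -1.382, -3.618)
The two irrational eigenvalues are distinct (simple), so each has alg. mult. = geom. mult. = 1.
Sum of geometric multiplicities equals n, so A has n independent eigenvectors.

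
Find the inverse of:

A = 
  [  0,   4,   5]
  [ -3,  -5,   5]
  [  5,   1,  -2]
det(A) = (0)·((-5)(-2) - (5)(1)) - (4)·((-3)(-2) - (5)(5)) + (5)·((-3)(1) - (-5)(5))
  = (0)(5) - (4)(-19) + (5)(22)
  = 186
det(A) = 186 ≠ 0, so A is invertible.

Cofactors Cᵢⱼ = (-1)ⁱ⁺ʲ·Mᵢⱼ:
C = 
  [  5,  19,  22]
  [ 13, -25,  20]
  [ 45, -15,  12]

adj(A) = Cᵀ:
adj(A) = 
  [  5,  13,  45]
  [ 19, -25, -15]
  [ 22,  20,  12]

A⁻¹ = (1/186) · adj(A):
A⁻¹ = 
  [  5/186,  13/186,   15/62]
  [ 19/186, -25/186,   -5/62]
  [  11/93,   10/93,    2/31]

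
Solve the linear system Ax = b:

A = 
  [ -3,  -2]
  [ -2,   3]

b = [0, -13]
x = [2, -3]

Row reduce the augmented matrix [A|b]:
R2 → R2 - (2/3)·R1
REF = 
  [  -3,   -2,    0]
  [   0, 13/3,  -13]

Back-substitution:
x₂ = (-13) / (13/3) = -3
x₁ = (0 - (-2)(-3)) / (-3) = 2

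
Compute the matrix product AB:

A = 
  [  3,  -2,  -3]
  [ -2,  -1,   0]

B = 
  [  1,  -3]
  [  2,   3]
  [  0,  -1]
AB = 
  [ -1, -12]
  [ -4,   3]

A is 2×3 and B is 3×2, so AB is 2×2. Each entry is (row of A)·(column of B):
AB[1,1] = (3)(1) + (-2)(2) + (-3)(0) = -1
AB[1,2] = (3)(-3) + (-2)(3) + (-3)(-1) = -12
AB[2,1] = (-2)(1) + (-1)(2) + (0)(0) = -4
AB[2,2] = (-2)(-3) + (-1)(3) + (0)(-1) = 3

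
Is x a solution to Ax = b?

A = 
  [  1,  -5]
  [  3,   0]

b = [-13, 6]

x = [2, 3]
Yes

Ax = [-13, 6] = b ✓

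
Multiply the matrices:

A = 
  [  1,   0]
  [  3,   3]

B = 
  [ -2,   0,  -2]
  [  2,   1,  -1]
A is 2×2 and B is 2×3, so AB is 2×3. Each entry is (row of A)·(column of B):
AB[1,1] = (1)(-2) + (0)(2) = -2
AB[1,2] = (1)(0) + (0)(1) = 0
AB[1,3] = (1)(-2) + (0)(-1) = -2
AB[2,1] = (3)(-2) + (3)(2) = 0
AB[2,2] = (3)(0) + (3)(1) = 3
AB[2,3] = (3)(-2) + (3)(-1) = -9

AB = 
  [ -2,   0,  -2]
  [  0,   3,  -9]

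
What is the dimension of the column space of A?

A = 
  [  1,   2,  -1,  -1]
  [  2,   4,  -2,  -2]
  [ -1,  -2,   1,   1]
dim(Col(A)) = 1

Row reduce:
R2 → R2 - (2)·R1
R3 → R3 + (1)·R1
REF = 
  [  1,   2,  -1,  -1]
  [  0,   0,   0,   0]
  [  0,   0,   0,   0]
Pivot columns: 1 → 1 pivot.
dim(Col(A)) = number of pivot columns = 1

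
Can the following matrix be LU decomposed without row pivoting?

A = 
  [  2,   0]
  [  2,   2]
Yes.
A[1,1] = 2 ≠ 0, so Gaussian elimination proceeds without a row swap: multiplier ℓ₂₁ = (2)/(2) = 1, and U[2,2] = 2 - (1)(0) = 2.
L = 
  [  1,   0]
  [  1,   1]
U = 
  [  2,   0]
  [  0,   2]
Check row 2 of LU: [(1)(2), (1)(0) + 2] = [2, 2] = row 2 of A ✓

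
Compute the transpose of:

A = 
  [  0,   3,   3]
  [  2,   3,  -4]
Aᵀ = 
  [  0,   2]
  [  3,   3]
  [  3,  -4]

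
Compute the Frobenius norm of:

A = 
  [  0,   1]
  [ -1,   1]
||A||_F = 1.732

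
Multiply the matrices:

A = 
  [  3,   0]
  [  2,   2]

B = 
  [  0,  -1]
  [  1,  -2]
A is 2×2 and B is 2×2, so AB is 2×2. Each entry is (row of A)·(column of B):
AB[1,1] = (3)(0) + (0)(1) = 0
AB[1,2] = (3)(-1) + (0)(-2) = -3
AB[2,1] = (2)(0) + (2)(1) = 2
AB[2,2] = (2)(-1) + (2)(-2) = -6

AB = 
  [  0,  -3]
  [  2,  -6]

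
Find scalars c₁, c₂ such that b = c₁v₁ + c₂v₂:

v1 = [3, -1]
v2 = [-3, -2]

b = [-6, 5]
c1 = -3, c2 = -1

b = -3·v1 + -1·v2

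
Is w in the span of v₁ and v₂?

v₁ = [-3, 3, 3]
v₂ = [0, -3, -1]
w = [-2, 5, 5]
No

Form the augmented matrix and row-reduce:
[v₁|v₂|w] = 
  [ -3,   0,  -2]
  [  3,  -3,   5]
  [  3,  -1,   5]
R2 → R2 + (1)·R1
R3 → R3 + (1)·R1
R3 → R3 - (1/3)·R2
REF = 
  [ -3,   0,  -2]
  [  0,  -3,   3]
  [  0,   0,   2]

Row 3 reads [0 0 | 2], i.e. 0 = 2, so the system is inconsistent and w ∉ span{v₁, v₂}.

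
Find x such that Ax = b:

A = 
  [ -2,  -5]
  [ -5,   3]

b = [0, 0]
Row reduce the augmented matrix [A|b]:
R2 → R2 - (5/2)·R1
REF = 
  [  -2,   -5,    0]
  [   0, 31/2,    0]

Back-substitution:
x₂ = 0 / (31/2) = 0
x₁ = (0 - (-5)(0)) / (-2) = 0

x = [0, 0]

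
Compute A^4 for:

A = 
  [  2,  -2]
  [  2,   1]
A² = A·A:
A²[1,1] = (2)(2) + (-2)(2) = 0
A²[1,2] = (2)(-2) + (-2)(1) = -6
A²[2,1] = (2)(2) + (1)(2) = 6
A²[2,2] = (2)(-2) + (1)(1) = -3
A² = 
  [  0,  -6]
  [  6,  -3]

A^3 = A^2·A:
A^3[1,1] = (0)(2) + (-6)(2) = -12
A^3[1,2] = (0)(-2) + (-6)(1) = -6
A^3[2,1] = (6)(2) + (-3)(2) = 6
A^3[2,2] = (6)(-2) + (-3)(1) = -15
A^3 = 
  [-12,  -6]
  [  6, -15]

A^4 = A^3·A:
A^4[1,1] = (-12)(2) + (-6)(2) = -36
A^4[1,2] = (-12)(-2) + (-6)(1) = 18
A^4[2,1] = (6)(2) + (-15)(2) = -18
A^4[2,2] = (6)(-2) + (-15)(1) = -27
A^4 = 
  [-36,  18]
  [-18, -27]

Therefore
A^4 = 
  [-36,  18]
  [-18, -27]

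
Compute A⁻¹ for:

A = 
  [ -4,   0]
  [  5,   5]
det(A) = (-4)(5) - (0)(5) = -20
For a 2×2 matrix, A⁻¹ = (1/det(A)) · [[d, -b], [-c, a]]
    = (-1/20) · [[5, 0], [-5, -4]]

A⁻¹ = 
  [-1/4,    0]
  [ 1/4,  1/5]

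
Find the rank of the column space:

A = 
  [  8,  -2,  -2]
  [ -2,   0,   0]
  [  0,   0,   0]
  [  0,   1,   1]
Row reduce:
R2 → R2 + (1/4)·R1
R4 → R4 + (2)·R2
REF = 
  [   8,   -2,   -2]
  [   0, -1/2, -1/2]
  [   0,    0,    0]
  [   0,    0,    0]
Pivot columns: 1, 2 → 2 pivots.
dim(Col(A)) = number of pivot columns = 2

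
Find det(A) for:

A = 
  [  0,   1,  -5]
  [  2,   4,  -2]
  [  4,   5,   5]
Cofactor expansion along row 1:
det(A) = (0)·((4)(5) - (-2)(5)) - (1)·((2)(5) - (-2)(4)) + (-5)·((2)(5) - (4)(4))
  = (0)(30) - (1)(18) + (-5)(-6)
  = 12

det(A) = 12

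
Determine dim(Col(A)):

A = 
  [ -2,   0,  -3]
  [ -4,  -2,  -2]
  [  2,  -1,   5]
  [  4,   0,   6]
dim(Col(A)) = 2

Row reduce:
R2 → R2 - (2)·R1
R3 → R3 + (1)·R1
R4 → R4 + (2)·R1
R3 → R3 - (1/2)·R2
REF = 
  [ -2,   0,  -3]
  [  0,  -2,   4]
  [  0,   0,   0]
  [  0,   0,   0]
Pivot columns: 1, 2 → 2 pivots.
dim(Col(A)) = number of pivot columns = 2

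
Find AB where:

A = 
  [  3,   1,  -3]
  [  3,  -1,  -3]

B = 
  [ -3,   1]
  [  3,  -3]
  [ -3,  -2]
A is 2×3 and B is 3×2, so AB is 2×2. Each entry is (row of A)·(column of B):
AB[1,1] = (3)(-3) + (1)(3) + (-3)(-3) = 3
AB[1,2] = (3)(1) + (1)(-3) + (-3)(-2) = 6
AB[2,1] = (3)(-3) + (-1)(3) + (-3)(-3) = -3
AB[2,2] = (3)(1) + (-1)(-3) + (-3)(-2) = 12

AB = 
  [  3,   6]
  [ -3,  12]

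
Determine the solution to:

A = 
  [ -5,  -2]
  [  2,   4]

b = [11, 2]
Row reduce the augmented matrix [A|b]:
R2 → R2 + (2/5)·R1
REF = 
  [  -5,   -2,   11]
  [   0, 16/5, 32/5]

Back-substitution:
x₂ = (32/5) / (16/5) = 2
x₁ = (11 - (-2)(2)) / (-5) = -3

x = [-3, 2]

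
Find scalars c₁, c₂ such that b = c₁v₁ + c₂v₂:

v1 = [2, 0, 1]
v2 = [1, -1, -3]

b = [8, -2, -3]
c1 = 3, c2 = 2

b = 3·v1 + 2·v2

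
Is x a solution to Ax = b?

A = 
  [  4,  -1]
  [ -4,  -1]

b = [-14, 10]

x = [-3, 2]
Yes

Ax = [-14, 10] = b ✓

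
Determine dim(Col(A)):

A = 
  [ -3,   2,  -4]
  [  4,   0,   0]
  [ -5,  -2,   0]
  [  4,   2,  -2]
dim(Col(A)) = 3

Row reduce:
R2 → R2 + (4/3)·R1
R3 → R3 - (5/3)·R1
R4 → R4 + (4/3)·R1
R3 → R3 + (2)·R2
R4 → R4 - (7/4)·R2
R4 → R4 + (1/2)·R3
REF = 
  [   -3,     2,    -4]
  [    0,   8/3, -16/3]
  [    0,     0,    -4]
  [    0,     0,     0]
Pivot columns: 1, 2, 3 → 3 pivots.
dim(Col(A)) = number of pivot columns = 3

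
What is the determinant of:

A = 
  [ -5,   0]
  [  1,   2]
-10

For a 2×2 matrix, det = ad - bc = (-5)(2) - (0)(1) = -10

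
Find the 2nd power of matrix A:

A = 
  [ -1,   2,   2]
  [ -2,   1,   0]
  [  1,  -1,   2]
A² = A·A:
A²[1,1] = (-1)(-1) + (2)(-2) + (2)(1) = -1
A²[1,2] = (-1)(2) + (2)(1) + (2)(-1) = -2
A²[1,3] = (-1)(2) + (2)(0) + (2)(2) = 2
A²[2,1] = (-2)(-1) + (1)(-2) + (0)(1) = 0
A²[2,2] = (-2)(2) + (1)(1) + (0)(-1) = -3
A²[2,3] = (-2)(2) + (1)(0) + (0)(2) = -4
A²[3,1] = (1)(-1) + (-1)(-2) + (2)(1) = 3
A²[3,2] = (1)(2) + (-1)(1) + (2)(-1) = -1
A²[3,3] = (1)(2) + (-1)(0) + (2)(2) = 6
A² = 
  [ -1,  -2,   2]
  [  0,  -3,  -4]
  [  3,  -1,   6]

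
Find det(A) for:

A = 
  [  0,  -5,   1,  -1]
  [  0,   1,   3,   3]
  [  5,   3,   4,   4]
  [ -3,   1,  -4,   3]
Cofactor expansion along row 1: det(A) = a₁₁M₁₁ - a₁₂M₁₂ + a₁₃M₁₃ - a₁₄M₁₄

M₁₁ = det[[1, 3, 3]; [3, 4, 4]; [1, -4, 3]]
  = (1)·((4)(3) - (4)(-4)) - (3)·((3)(3) - (4)(1)) + (3)·((3)(-4) - (4)(1))
  = (1)(28) - (3)(5) + (3)(-16)
  = -35
M₁₂ = det[[0, 3, 3]; [5, 4, 4]; [-3, -4, 3]]
  = (0)·((4)(3) - (4)(-4)) - (3)·((5)(3) - (4)(-3)) + (3)·((5)(-4) - (4)(-3))
  = (0)(28) - (3)(27) + (3)(-8)
  = -105
M₁₃ = det[[0, 1, 3]; [5, 3, 4]; [-3, 1, 3]]
  = (0)·((3)(3) - (4)(1)) - (1)·((5)(3) - (4)(-3)) + (3)·((5)(1) - (3)(-3))
  = (0)(5) - (1)(27) + (3)(14)
  = 15
M₁₄ = det[[0, 1, 3]; [5, 3, 4]; [-3, 1, -4]]
  = (0)·((3)(-4) - (4)(1)) - (1)·((5)(-4) - (4)(-3)) + (3)·((5)(1) - (3)(-3))
  = (0)(-16) - (1)(-8) + (3)(14)
  = 50

det(A) = (0)(-35) - (-5)(-105) + (1)(15) - (-1)(50) = -460

det(A) = -460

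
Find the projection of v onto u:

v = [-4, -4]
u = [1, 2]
proj_u(v) = [-12/5, -24/5]

v·u = (-4)(1) + (-4)(2) = -12
u·u = (1)² + (2)² = 5
proj_u(v) = (v·u / u·u) × u = (-12/5) × u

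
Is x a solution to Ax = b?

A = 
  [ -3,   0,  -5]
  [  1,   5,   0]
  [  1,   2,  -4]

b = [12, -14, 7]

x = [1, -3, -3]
Yes

Ax = [12, -14, 7] = b ✓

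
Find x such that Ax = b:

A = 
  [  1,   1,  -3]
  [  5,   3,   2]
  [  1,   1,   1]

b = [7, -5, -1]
x = [-2, 3, -2]

Row reduce the augmented matrix [A|b]:
R2 → R2 - (5)·R1
R3 → R3 - (1)·R1
REF = 
  [  1,   1,  -3,   7]
  [  0,  -2,  17, -40]
  [  0,   0,   4,  -8]

Back-substitution:
x₃ = (-8) / 4 = -2
x₂ = (-40 - (17)(-2)) / (-2) = 3
x₁ = (7 - (1)(3) - (-3)(-2)) / 1 = -2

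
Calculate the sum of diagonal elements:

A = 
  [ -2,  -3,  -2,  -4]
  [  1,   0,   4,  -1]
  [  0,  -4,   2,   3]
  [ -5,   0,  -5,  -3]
-3

tr(A) = -2 + 0 + 2 + -3 = -3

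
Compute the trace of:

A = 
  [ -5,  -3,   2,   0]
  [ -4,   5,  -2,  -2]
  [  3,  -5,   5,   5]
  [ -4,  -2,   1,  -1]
4

tr(A) = -5 + 5 + 5 + -1 = 4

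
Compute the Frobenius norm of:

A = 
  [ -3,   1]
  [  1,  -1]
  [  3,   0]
||A||_F = 4.583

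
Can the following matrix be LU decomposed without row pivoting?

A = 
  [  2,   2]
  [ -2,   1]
Yes.
A[1,1] = 2 ≠ 0, so Gaussian elimination proceeds without a row swap: multiplier ℓ₂₁ = (-2)/(2) = -1, and U[2,2] = 1 - (-1)(2) = 3.
L = 
  [  1,   0]
  [ -1,   1]
U = 
  [  2,   2]
  [  0,   3]
Check row 2 of LU: [(-1)(2), (-1)(2) + 3] = [-2, 1] = row 2 of A ✓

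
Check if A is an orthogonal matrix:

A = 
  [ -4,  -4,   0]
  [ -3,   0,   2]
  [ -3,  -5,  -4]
No

AᵀA = 
  [ 34,  31,   6]
  [ 31,  41,  20]
  [  6,  20,  20]
≠ I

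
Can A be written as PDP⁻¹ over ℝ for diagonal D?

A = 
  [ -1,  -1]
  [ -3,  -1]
Yes

tr(A) = -2, det(A) = -2
Characteristic polynomial: λ² - tr(A)λ + det(A) = λ² + 2λ - 2
λ² + 2λ - 2 = 0  ⇒  λ = (-2 ± √((2)² - 4·(-2)))/2 = (-2 ± √(12))/2
  = -1 + √3,  -1 - √3
Eigenvalues: -1 + √3, -1 - √3  (≈ 0.7321, -2.732)
The two irrational eigenvalues are distinct (simple), so each has alg. mult. = geom. mult. = 1.
Sum of geometric multiplicities equals n, so A has n independent eigenvectors.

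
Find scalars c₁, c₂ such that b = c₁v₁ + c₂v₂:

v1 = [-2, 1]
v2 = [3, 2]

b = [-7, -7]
c1 = -1, c2 = -3

b = -1·v1 + -3·v2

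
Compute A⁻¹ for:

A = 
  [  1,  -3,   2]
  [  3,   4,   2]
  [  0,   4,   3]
det(A) = (1)·((4)(3) - (2)(4)) - (-3)·((3)(3) - (2)(0)) + (2)·((3)(4) - (4)(0))
  = (1)(4) - (-3)(9) + (2)(12)
  = 55
det(A) = 55 ≠ 0, so A is invertible.

Cofactors Cᵢⱼ = (-1)ⁱ⁺ʲ·Mᵢⱼ:
C = 
  [  4,  -9,  12]
  [ 17,   3,  -4]
  [-14,   4,  13]

adj(A) = Cᵀ:
adj(A) = 
  [  4,  17, -14]
  [ -9,   3,   4]
  [ 12,  -4,  13]

A⁻¹ = (1/55) · adj(A):
A⁻¹ = 
  [  4/55,  17/55, -14/55]
  [ -9/55,   3/55,   4/55]
  [ 12/55,  -4/55,  13/55]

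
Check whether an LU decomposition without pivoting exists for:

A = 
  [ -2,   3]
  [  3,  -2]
Yes.
A[1,1] = -2 ≠ 0, so Gaussian elimination proceeds without a row swap: multiplier ℓ₂₁ = (3)/(-2) = -3/2, and U[2,2] = -2 - (-3/2)(3) = 5/2.
L = 
  [   1,    0]
  [-3/2,    1]
U = 
  [ -2,   3]
  [  0, 5/2]
Check row 2 of LU: [(-3/2)(-2), (-3/2)(3) + (5/2)] = [3, -2] = row 2 of A ✓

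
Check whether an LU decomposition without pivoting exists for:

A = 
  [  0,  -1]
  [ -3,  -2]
No.
A[1,1] = 0 but A[2,1] = -3 ≠ 0. Any LU with L unit lower triangular has (LU)[1,1] = U[1,1] and (LU)[2,1] = L[2,1]·U[1,1]; matching A forces U[1,1] = 0, which then forces (LU)[2,1] = 0 ≠ -3. A row swap (pivoting) is required.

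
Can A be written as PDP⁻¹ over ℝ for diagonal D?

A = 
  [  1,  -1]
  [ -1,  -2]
Yes

tr(A) = -1, det(A) = -3
Characteristic polynomial: λ² - tr(A)λ + det(A) = λ² + λ - 3
λ² + λ - 3 = 0  ⇒  λ = (-1 ± √((1)² - 4·(-3)))/2 = (-1 ± √(13))/2
  = (-1 + √13)/2,  (-1 - √13)/2
Eigenvalues: (-1 + √13)/2, (-1 - √13)/2  (≈ 1.303, -2.303)
The two irrational eigenvalues are distinct (simple), so each has alg. mult. = geom. mult. = 1.
Sum of geometric multiplicities equals n, so A has n independent eigenvectors.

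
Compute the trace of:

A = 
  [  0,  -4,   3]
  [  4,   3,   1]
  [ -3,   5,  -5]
-2

tr(A) = 0 + 3 + -5 = -2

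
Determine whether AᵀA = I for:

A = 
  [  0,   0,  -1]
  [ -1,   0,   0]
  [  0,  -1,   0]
Yes

AᵀA = 
  [  1,   0,   0]
  [  0,   1,   0]
  [  0,   0,   1]
= I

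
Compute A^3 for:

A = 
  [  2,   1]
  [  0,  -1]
A² = A·A:
A²[1,1] = (2)(2) + (1)(0) = 4
A²[1,2] = (2)(1) + (1)(-1) = 1
A²[2,1] = (0)(2) + (-1)(0) = 0
A²[2,2] = (0)(1) + (-1)(-1) = 1
A² = 
  [  4,   1]
  [  0,   1]

A^3 = A^2·A:
A^3[1,1] = (4)(2) + (1)(0) = 8
A^3[1,2] = (4)(1) + (1)(-1) = 3
A^3[2,1] = (0)(2) + (1)(0) = 0
A^3[2,2] = (0)(1) + (1)(-1) = -1
A^3 = 
  [  8,   3]
  [  0,  -1]

Therefore
A^3 = 
  [  8,   3]
  [  0,  -1]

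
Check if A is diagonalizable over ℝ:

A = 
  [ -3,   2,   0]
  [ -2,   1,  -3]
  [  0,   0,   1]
No

Characteristic polynomial: det(λI - A) = λ³ + λ² - λ - 1
Testing integer divisors of the constant term: p(-1) = 0, so (λ + 1) is a factor:
p(λ) = (λ + 1)(λ² - 1)
λ² - 1 = (λ + 1)(λ - 1)
Eigenvalues: -1, 1, -1
λ=-1: alg. mult. = 2, geom. mult. = 3 - rank(A - (-1)I) = 3 - 2 = 1
λ=1: alg. mult. = 1, geom. mult. = 3 - rank(A - (1)I) = 3 - 2 = 1
Sum of geometric multiplicities = 2 < n = 3, so there aren't enough independent eigenvectors.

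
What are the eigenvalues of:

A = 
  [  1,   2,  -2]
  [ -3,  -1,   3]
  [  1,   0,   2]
Characteristic polynomial: det(λI - A) = λ³ - 2λ² + 7λ - 14
Testing integer divisors of the constant term: p(2) = 0, so (λ - 2) is a factor:
p(λ) = (λ - 2)(λ² + 7)
λ² + 7 = 0  ⇒  λ = (0 ± √((0)² - 4·(7)))/2 = (0 ± √(-28))/2
  = i√7,  -i√7

λ = 2, i√7, -i√7  (≈ 2, 0 + 2.646i, 0 - 2.646i)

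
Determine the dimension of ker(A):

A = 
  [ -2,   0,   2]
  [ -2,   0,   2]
nullity(A) = 2

Row reduce:
R2 → R2 - (1)·R1
REF = 
  [ -2,   0,   2]
  [  0,   0,   0]
Pivot columns: 1 → 1 pivot.
rank(A) = 1, so nullity(A) = 3 - 1 = 2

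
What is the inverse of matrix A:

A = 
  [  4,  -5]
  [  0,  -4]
det(A) = (4)(-4) - (-5)(0) = -16
For a 2×2 matrix, A⁻¹ = (1/det(A)) · [[d, -b], [-c, a]]
    = (-1/16) · [[-4, 5], [0, 4]]

A⁻¹ = 
  [  1/4, -5/16]
  [    0,  -1/4]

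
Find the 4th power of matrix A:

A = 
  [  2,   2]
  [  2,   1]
A^4 = 
  [100,  78]
  [ 78,  61]

A² = A·A:
A²[1,1] = (2)(2) + (2)(2) = 8
A²[1,2] = (2)(2) + (2)(1) = 6
A²[2,1] = (2)(2) + (1)(2) = 6
A²[2,2] = (2)(2) + (1)(1) = 5
A² = 
  [  8,   6]
  [  6,   5]

A^3 = A^2·A:
A^3[1,1] = (8)(2) + (6)(2) = 28
A^3[1,2] = (8)(2) + (6)(1) = 22
A^3[2,1] = (6)(2) + (5)(2) = 22
A^3[2,2] = (6)(2) + (5)(1) = 17
A^3 = 
  [ 28,  22]
  [ 22,  17]

A^4 = A^3·A:
A^4[1,1] = (28)(2) + (22)(2) = 100
A^4[1,2] = (28)(2) + (22)(1) = 78
A^4[2,1] = (22)(2) + (17)(2) = 78
A^4[2,2] = (22)(2) + (17)(1) = 61
A^4 = 
  [100,  78]
  [ 78,  61]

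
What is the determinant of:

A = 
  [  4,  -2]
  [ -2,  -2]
For a 2×2 matrix, det = ad - bc = (4)(-2) - (-2)(-2) = -12

det(A) = -12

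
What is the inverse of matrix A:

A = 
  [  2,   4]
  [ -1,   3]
det(A) = (2)(3) - (4)(-1) = 10
For a 2×2 matrix, A⁻¹ = (1/det(A)) · [[d, -b], [-c, a]]
    = (1/10) · [[3, -4], [1, 2]]

A⁻¹ = 
  [3/10, -2/5]
  [1/10,  1/5]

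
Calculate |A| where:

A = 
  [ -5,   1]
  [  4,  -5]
For a 2×2 matrix, det = ad - bc = (-5)(-5) - (1)(4) = 21

det(A) = 21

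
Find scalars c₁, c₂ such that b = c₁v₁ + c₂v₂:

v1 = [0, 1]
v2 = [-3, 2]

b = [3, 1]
c1 = 3, c2 = -1

b = 3·v1 + -1·v2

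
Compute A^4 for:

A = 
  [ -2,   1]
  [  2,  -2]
A^4 = 
  [ 68, -48]
  [-96,  68]

A² = A·A:
A²[1,1] = (-2)(-2) + (1)(2) = 6
A²[1,2] = (-2)(1) + (1)(-2) = -4
A²[2,1] = (2)(-2) + (-2)(2) = -8
A²[2,2] = (2)(1) + (-2)(-2) = 6
A² = 
  [  6,  -4]
  [ -8,   6]

A^3 = A^2·A:
A^3[1,1] = (6)(-2) + (-4)(2) = -20
A^3[1,2] = (6)(1) + (-4)(-2) = 14
A^3[2,1] = (-8)(-2) + (6)(2) = 28
A^3[2,2] = (-8)(1) + (6)(-2) = -20
A^3 = 
  [-20,  14]
  [ 28, -20]

A^4 = A^3·A:
A^4[1,1] = (-20)(-2) + (14)(2) = 68
A^4[1,2] = (-20)(1) + (14)(-2) = -48
A^4[2,1] = (28)(-2) + (-20)(2) = -96
A^4[2,2] = (28)(1) + (-20)(-2) = 68
A^4 = 
  [ 68, -48]
  [-96,  68]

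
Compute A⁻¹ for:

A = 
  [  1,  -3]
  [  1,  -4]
det(A) = (1)(-4) - (-3)(1) = -1
For a 2×2 matrix, A⁻¹ = (1/det(A)) · [[d, -b], [-c, a]]
    = (-1) · [[-4, 3], [-1, 1]]

A⁻¹ = 
  [  4,  -3]
  [  1,  -1]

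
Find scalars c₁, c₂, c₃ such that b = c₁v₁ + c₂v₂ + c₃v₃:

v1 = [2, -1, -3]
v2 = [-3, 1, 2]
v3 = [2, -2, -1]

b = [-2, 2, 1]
c1 = 0, c2 = 0, c3 = -1

b = 0·v1 + 0·v2 + -1·v3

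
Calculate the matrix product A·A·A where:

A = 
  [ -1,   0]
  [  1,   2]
A² = A·A:
A²[1,1] = (-1)(-1) + (0)(1) = 1
A²[1,2] = (-1)(0) + (0)(2) = 0
A²[2,1] = (1)(-1) + (2)(1) = 1
A²[2,2] = (1)(0) + (2)(2) = 4
A² = 
  [  1,   0]
  [  1,   4]

A^3 = A^2·A:
A^3[1,1] = (1)(-1) + (0)(1) = -1
A^3[1,2] = (1)(0) + (0)(2) = 0
A^3[2,1] = (1)(-1) + (4)(1) = 3
A^3[2,2] = (1)(0) + (4)(2) = 8
A^3 = 
  [ -1,   0]
  [  3,   8]

Therefore
A^3 = 
  [ -1,   0]
  [  3,   8]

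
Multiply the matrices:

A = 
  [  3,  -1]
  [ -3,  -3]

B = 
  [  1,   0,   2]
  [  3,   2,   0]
AB = 
  [  0,  -2,   6]
  [-12,  -6,  -6]

A is 2×2 and B is 2×3, so AB is 2×3. Each entry is (row of A)·(column of B):
AB[1,1] = (3)(1) + (-1)(3) = 0
AB[1,2] = (3)(0) + (-1)(2) = -2
AB[1,3] = (3)(2) + (-1)(0) = 6
AB[2,1] = (-3)(1) + (-3)(3) = -12
AB[2,2] = (-3)(0) + (-3)(2) = -6
AB[2,3] = (-3)(2) + (-3)(0) = -6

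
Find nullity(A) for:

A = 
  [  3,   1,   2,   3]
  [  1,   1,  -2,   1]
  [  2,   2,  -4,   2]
nullity(A) = 2

Row reduce:
R2 → R2 - (1/3)·R1
R3 → R3 - (2/3)·R1
R3 → R3 - (2)·R2
REF = 
  [   3,    1,    2,    3]
  [   0,  2/3, -8/3,    0]
  [   0,    0,    0,    0]
Pivot columns: 1, 2 → 2 pivots.
rank(A) = 2, so nullity(A) = 4 - 2 = 2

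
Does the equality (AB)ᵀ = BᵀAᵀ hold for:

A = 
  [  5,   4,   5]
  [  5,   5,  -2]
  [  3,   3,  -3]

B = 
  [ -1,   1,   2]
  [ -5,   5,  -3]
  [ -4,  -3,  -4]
Yes

(AB)ᵀ = 
  [-45, -22,  -6]
  [ 10,  36,  27]
  [-22,   3,   9]

BᵀAᵀ = 
  [-45, -22,  -6]
  [ 10,  36,  27]
  [-22,   3,   9]

Both sides are equal — this is the standard identity (AB)ᵀ = BᵀAᵀ, which holds for all A, B.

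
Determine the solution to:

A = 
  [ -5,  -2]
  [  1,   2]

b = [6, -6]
Row reduce the augmented matrix [A|b]:
R2 → R2 + (1/5)·R1
REF = 
  [   -5,    -2,     6]
  [    0,   8/5, -24/5]

Back-substitution:
x₂ = (-24/5) / (8/5) = -3
x₁ = (6 - (-2)(-3)) / (-5) = 0

x = [0, -3]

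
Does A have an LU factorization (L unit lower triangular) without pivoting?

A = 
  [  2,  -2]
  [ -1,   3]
Yes.
A[1,1] = 2 ≠ 0, so Gaussian elimination proceeds without a row swap: multiplier ℓ₂₁ = (-1)/(2) = -1/2, and U[2,2] = 3 - (-1/2)(-2) = 2.
L = 
  [   1,    0]
  [-1/2,    1]
U = 
  [  2,  -2]
  [  0,   2]
Check row 2 of LU: [(-1/2)(2), (-1/2)(-2) + 2] = [-1, 3] = row 2 of A ✓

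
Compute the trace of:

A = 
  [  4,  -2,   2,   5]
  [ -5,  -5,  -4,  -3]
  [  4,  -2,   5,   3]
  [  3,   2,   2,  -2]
2

tr(A) = 4 + -5 + 5 + -2 = 2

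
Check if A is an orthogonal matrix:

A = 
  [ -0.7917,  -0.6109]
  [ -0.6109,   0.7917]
Yes

AᵀA = 
  [  1,   0]
  [  0,   1]
≈ I (equal to I up to the 4-dp rounding of the entries)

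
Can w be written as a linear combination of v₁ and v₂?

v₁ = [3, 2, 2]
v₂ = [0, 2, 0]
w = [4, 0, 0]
No

Form the augmented matrix and row-reduce:
[v₁|v₂|w] = 
  [  3,   0,   4]
  [  2,   2,   0]
  [  2,   0,   0]
R2 → R2 - (2/3)·R1
R3 → R3 - (2/3)·R1
REF = 
  [   3,    0,    4]
  [   0,    2, -8/3]
  [   0,    0, -8/3]

Row 3 reads [0 0 | -8/3], i.e. 0 = -8/3, so the system is inconsistent and w ∉ span{v₁, v₂}.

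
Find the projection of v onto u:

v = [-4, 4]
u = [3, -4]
proj_u(v) = [-84/25, 112/25]

v·u = (-4)(3) + (4)(-4) = -28
u·u = (3)² + (-4)² = 25
proj_u(v) = (v·u / u·u) × u = (-28/25) × u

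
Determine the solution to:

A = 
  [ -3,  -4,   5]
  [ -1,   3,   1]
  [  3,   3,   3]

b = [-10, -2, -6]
Row reduce the augmented matrix [A|b]:
R2 → R2 - (1/3)·R1
R3 → R3 + (1)·R1
R3 → R3 + (3/13)·R2
REF = 
  [     -3,      -4,       5,     -10]
  [      0,    13/3,    -2/3,     4/3]
  [      0,       0,  102/13, -204/13]

Back-substitution:
x₃ = (-204/13) / (102/13) = -2
x₂ = (4/3 - (-2/3)(-2)) / (13/3) = 0
x₁ = (-10 - (-4)(0) - (5)(-2)) / (-3) = 0

x = [0, 0, -2]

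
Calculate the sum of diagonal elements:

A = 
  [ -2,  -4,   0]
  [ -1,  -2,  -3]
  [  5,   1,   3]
-1

tr(A) = -2 + -2 + 3 = -1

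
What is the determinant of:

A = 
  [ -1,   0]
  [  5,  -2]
2

For a 2×2 matrix, det = ad - bc = (-1)(-2) - (0)(5) = 2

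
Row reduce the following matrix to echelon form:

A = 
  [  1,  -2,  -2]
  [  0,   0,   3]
Row operations:
No row operations needed (already in echelon form).

Resulting echelon form:
REF = 
  [  1,  -2,  -2]
  [  0,   0,   3]

Rank = 2 (number of non-zero pivot rows).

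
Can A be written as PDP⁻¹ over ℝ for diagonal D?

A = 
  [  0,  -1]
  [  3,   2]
No

tr(A) = 2, det(A) = 3
Characteristic polynomial: λ² - tr(A)λ + det(A) = λ² - 2λ + 3
λ² - 2λ + 3 = 0  ⇒  λ = (2 ± √((-2)² - 4·(3)))/2 = (2 ± √(-8))/2
  = 1 + i√2,  1 - i√2
Eigenvalues: 1 + i√2, 1 - i√2  (≈ 1 + 1.414i, 1 - 1.414i)
Has complex eigenvalues (not diagonalizable over ℝ).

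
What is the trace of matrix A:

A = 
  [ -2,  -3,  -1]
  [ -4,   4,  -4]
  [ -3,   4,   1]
3

tr(A) = -2 + 4 + 1 = 3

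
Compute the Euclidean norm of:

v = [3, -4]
5

||v||₂ = √((3)² + (-4)²) = √25 = 5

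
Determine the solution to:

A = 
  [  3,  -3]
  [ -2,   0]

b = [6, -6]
x = [3, 1]

Row reduce the augmented matrix [A|b]:
R2 → R2 + (2/3)·R1
REF = 
  [  3,  -3,   6]
  [  0,  -2,  -2]

Back-substitution:
x₂ = (-2) / (-2) = 1
x₁ = (6 - (-3)(1)) / 3 = 3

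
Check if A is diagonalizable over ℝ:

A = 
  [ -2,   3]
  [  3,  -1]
Yes

tr(A) = -3, det(A) = -7
Characteristic polynomial: λ² - tr(A)λ + det(A) = λ² + 3λ - 7
λ² + 3λ - 7 = 0  ⇒  λ = (-3 ± √((3)² - 4·(-7)))/2 = (-3 ± √(37))/2
  = (-3 + √37)/2,  (-3 - √37)/2
Eigenvalues: (-3 + √37)/2, (-3 - √37)/2  (≈ 1.541, -4.541)
The two irrational eigenvalues are distinct (simple), so each has alg. mult. = geom. mult. = 1.
Sum of geometric multiplicities equals n, so A has n independent eigenvectors.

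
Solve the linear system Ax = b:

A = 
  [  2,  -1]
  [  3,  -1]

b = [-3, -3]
Row reduce the augmented matrix [A|b]:
R2 → R2 - (3/2)·R1
REF = 
  [  2,  -1,  -3]
  [  0, 1/2, 3/2]

Back-substitution:
x₂ = (3/2) / (1/2) = 3
x₁ = (-3 - (-1)(3)) / 2 = 0

x = [0, 3]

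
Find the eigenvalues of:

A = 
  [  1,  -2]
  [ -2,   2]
tr(A) = 3, det(A) = -2
Characteristic polynomial: λ² - tr(A)λ + det(A) = λ² - 3λ - 2
λ² - 3λ - 2 = 0  ⇒  λ = (3 ± √((-3)² - 4·(-2)))/2 = (3 ± √(17))/2
  = (3 + √17)/2,  (3 - √17)/2

λ = (3 + √17)/2, (3 - √17)/2  (≈ 3.562, -0.5616)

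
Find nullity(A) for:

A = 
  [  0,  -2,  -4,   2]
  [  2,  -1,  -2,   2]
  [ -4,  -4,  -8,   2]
nullity(A) = 2

Row reduce:
Swap R1 ↔ R2
R3 → R3 + (2)·R1
R3 → R3 - (3)·R2
REF = 
  [  2,  -1,  -2,   2]
  [  0,  -2,  -4,   2]
  [  0,   0,   0,   0]
Pivot columns: 1, 2 → 2 pivots.
rank(A) = 2, so nullity(A) = 4 - 2 = 2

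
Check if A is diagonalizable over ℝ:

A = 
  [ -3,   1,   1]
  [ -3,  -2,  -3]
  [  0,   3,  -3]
No

Characteristic polynomial: det(λI - A) = λ³ + 8λ² + 33λ + 63
By the rational root theorem any rational root is an integer dividing 63; none of those is a root, so p(λ) has no rational roots and hence (being an irreducible cubic) no repeated roots.
Discriminant of the cubic: Δ = -10863
Δ < 0 ⇒ one real eigenvalue and a complex-conjugate pair: λ ≈ -2.158 + 3.528i, -2.158 - 3.528i, -3.684
Has complex eigenvalues (not diagonalizable over ℝ).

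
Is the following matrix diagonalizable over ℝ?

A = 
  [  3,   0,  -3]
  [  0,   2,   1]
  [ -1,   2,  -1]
Yes

Characteristic polynomial: det(λI - A) = λ³ - 4λ² - 4λ + 18
By the rational root theorem any rational root is an integer dividing 18; none of those is a root, so p(λ) has no rational roots and hence (being an irreducible cubic) no repeated roots.
Discriminant of the cubic: Δ = 1556
Δ > 0 ⇒ three distinct real eigenvalues: λ ≈ -2.081, 2.271, 3.81
Three distinct real eigenvalues, so A has 3 independent eigenvectors.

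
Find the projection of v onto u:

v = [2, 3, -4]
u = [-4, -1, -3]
proj_u(v) = [-2/13, -1/26, -3/26]

v·u = (2)(-4) + (3)(-1) + (-4)(-3) = 1
u·u = (-4)² + (-1)² + (-3)² = 26
proj_u(v) = (v·u / u·u) × u = (1/26) × u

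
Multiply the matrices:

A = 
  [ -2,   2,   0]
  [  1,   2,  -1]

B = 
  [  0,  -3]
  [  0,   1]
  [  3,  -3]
AB = 
  [  0,   8]
  [ -3,   2]

A is 2×3 and B is 3×2, so AB is 2×2. Each entry is (row of A)·(column of B):
AB[1,1] = (-2)(0) + (2)(0) + (0)(3) = 0
AB[1,2] = (-2)(-3) + (2)(1) + (0)(-3) = 8
AB[2,1] = (1)(0) + (2)(0) + (-1)(3) = -3
AB[2,2] = (1)(-3) + (2)(1) + (-1)(-3) = 2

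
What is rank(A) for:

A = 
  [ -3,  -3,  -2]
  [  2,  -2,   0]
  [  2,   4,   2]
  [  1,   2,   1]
Row reduce:
R2 → R2 + (2/3)·R1
R3 → R3 + (2/3)·R1
R4 → R4 + (1/3)·R1
R3 → R3 + (1/2)·R2
R4 → R4 + (1/4)·R2
REF = 
  [  -3,   -3,   -2]
  [   0,   -4, -4/3]
  [   0,    0,    0]
  [   0,    0,    0]
Pivot columns: 1, 2 → 2 pivots.

rank(A) = 2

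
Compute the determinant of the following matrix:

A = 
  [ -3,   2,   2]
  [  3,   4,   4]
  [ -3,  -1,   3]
Cofactor expansion along row 1:
det(A) = (-3)·((4)(3) - (4)(-1)) - (2)·((3)(3) - (4)(-3)) + (2)·((3)(-1) - (4)(-3))
  = (-3)(16) - (2)(21) + (2)(9)
  = -72

det(A) = -72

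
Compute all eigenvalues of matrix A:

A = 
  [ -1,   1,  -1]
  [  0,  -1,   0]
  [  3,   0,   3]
λ = 0, 2, -1

Characteristic polynomial: det(λI - A) = λ³ - λ² - 2λ
The constant term is 0, so λ = 0 is a root: p(λ) = λ(λ² - λ - 2)
λ² - λ - 2 = (λ + 1)(λ - 2)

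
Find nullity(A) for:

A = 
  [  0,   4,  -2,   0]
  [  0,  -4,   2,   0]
nullity(A) = 3

Row reduce:
R2 → R2 + (1)·R1
REF = 
  [  0,   4,  -2,   0]
  [  0,   0,   0,   0]
Pivot columns: 2 → 1 pivot.
rank(A) = 1, so nullity(A) = 4 - 1 = 3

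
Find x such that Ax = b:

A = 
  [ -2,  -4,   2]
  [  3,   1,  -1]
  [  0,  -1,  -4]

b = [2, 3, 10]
x = [1, -2, -2]

Row reduce the augmented matrix [A|b]:
R2 → R2 + (3/2)·R1
R3 → R3 - (1/5)·R2
REF = 
  [   -2,    -4,     2,     2]
  [    0,    -5,     2,     6]
  [    0,     0, -22/5,  44/5]

Back-substitution:
x₃ = (44/5) / (-22/5) = -2
x₂ = (6 - (2)(-2)) / (-5) = -2
x₁ = (2 - (-4)(-2) - (2)(-2)) / (-2) = 1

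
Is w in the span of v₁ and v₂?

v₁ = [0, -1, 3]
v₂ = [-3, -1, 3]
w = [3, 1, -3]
Yes

Form the augmented matrix and row-reduce:
[v₁|v₂|w] = 
  [  0,  -3,   3]
  [ -1,  -1,   1]
  [  3,   3,  -3]
Swap R1 ↔ R2
R3 → R3 + (3)·R1
REF = 
  [ -1,  -1,   1]
  [  0,  -3,   3]
  [  0,   0,   0]

No row of the form [0 0 | nonzero], so the system is consistent. Back-substitution gives c₁ = 0, c₂ = -1: w = (0)·v₁ + (-1)·v₂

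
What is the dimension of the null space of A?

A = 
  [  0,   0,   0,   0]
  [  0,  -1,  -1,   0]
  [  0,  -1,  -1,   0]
nullity(A) = 3

Row reduce:
Swap R1 ↔ R2
R3 → R3 - (1)·R1
REF = 
  [  0,  -1,  -1,   0]
  [  0,   0,   0,   0]
  [  0,   0,   0,   0]
Pivot columns: 2 → 1 pivot.
rank(A) = 1, so nullity(A) = 4 - 1 = 3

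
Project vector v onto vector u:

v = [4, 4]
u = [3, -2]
proj_u(v) = [12/13, -8/13]

v·u = (4)(3) + (4)(-2) = 4
u·u = (3)² + (-2)² = 13
proj_u(v) = (v·u / u·u) × u = (4/13) × u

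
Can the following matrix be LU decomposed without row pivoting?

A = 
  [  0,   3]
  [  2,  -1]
No.
A[1,1] = 0 but A[2,1] = 2 ≠ 0. Any LU with L unit lower triangular has (LU)[1,1] = U[1,1] and (LU)[2,1] = L[2,1]·U[1,1]; matching A forces U[1,1] = 0, which then forces (LU)[2,1] = 0 ≠ 2. A row swap (pivoting) is required.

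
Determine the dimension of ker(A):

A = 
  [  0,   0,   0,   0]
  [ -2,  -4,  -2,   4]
nullity(A) = 3

Row reduce:
Swap R1 ↔ R2
REF = 
  [ -2,  -4,  -2,   4]
  [  0,   0,   0,   0]
Pivot columns: 1 → 1 pivot.
rank(A) = 1, so nullity(A) = 4 - 1 = 3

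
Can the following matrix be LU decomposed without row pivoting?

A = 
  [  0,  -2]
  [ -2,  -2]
No.
A[1,1] = 0 but A[2,1] = -2 ≠ 0. Any LU with L unit lower triangular has (LU)[1,1] = U[1,1] and (LU)[2,1] = L[2,1]·U[1,1]; matching A forces U[1,1] = 0, which then forces (LU)[2,1] = 0 ≠ -2. A row swap (pivoting) is required.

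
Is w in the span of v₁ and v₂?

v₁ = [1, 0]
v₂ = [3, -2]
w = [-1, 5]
Yes

Form the augmented matrix and row-reduce:
[v₁|v₂|w] = 
  [  1,   3,  -1]
  [  0,  -2,   5]
(already in echelon form — no row operations needed)

No row of the form [0 0 | nonzero], so the system is consistent. Back-substitution gives c₁ = 13/2, c₂ = -5/2: w = (13/2)·v₁ + (-5/2)·v₂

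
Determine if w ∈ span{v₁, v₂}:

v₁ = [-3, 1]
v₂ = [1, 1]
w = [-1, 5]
Yes

Form the augmented matrix and row-reduce:
[v₁|v₂|w] = 
  [ -3,   1,  -1]
  [  1,   1,   5]
R2 → R2 + (1/3)·R1
REF = 
  [  -3,    1,   -1]
  [   0,  4/3, 14/3]

No row of the form [0 0 | nonzero], so the system is consistent. Back-substitution gives c₁ = 3/2, c₂ = 7/2: w = (3/2)·v₁ + (7/2)·v₂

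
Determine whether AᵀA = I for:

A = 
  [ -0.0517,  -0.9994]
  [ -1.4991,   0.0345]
No

AᵀA = 
  [  2.2500,   0]
  [  0,   1]
≠ I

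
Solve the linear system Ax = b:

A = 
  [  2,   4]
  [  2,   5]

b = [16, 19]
x = [2, 3]

Row reduce the augmented matrix [A|b]:
R2 → R2 - (1)·R1
REF = 
  [  2,   4,  16]
  [  0,   1,   3]

Back-substitution:
x₂ = 3 / 1 = 3
x₁ = (16 - (4)(3)) / 2 = 2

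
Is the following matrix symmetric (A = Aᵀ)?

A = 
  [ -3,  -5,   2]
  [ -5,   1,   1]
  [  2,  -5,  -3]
No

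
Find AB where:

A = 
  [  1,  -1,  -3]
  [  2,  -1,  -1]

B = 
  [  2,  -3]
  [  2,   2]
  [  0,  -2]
AB = 
  [  0,   1]
  [  2,  -6]

A is 2×3 and B is 3×2, so AB is 2×2. Each entry is (row of A)·(column of B):
AB[1,1] = (1)(2) + (-1)(2) + (-3)(0) = 0
AB[1,2] = (1)(-3) + (-1)(2) + (-3)(-2) = 1
AB[2,1] = (2)(2) + (-1)(2) + (-1)(0) = 2
AB[2,2] = (2)(-3) + (-1)(2) + (-1)(-2) = -6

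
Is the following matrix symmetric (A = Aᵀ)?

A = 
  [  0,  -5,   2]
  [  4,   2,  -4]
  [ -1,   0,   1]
No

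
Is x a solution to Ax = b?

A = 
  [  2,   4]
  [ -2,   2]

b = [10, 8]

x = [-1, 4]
No

Ax = [14, 10] ≠ b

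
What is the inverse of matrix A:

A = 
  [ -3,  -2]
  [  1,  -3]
det(A) = (-3)(-3) - (-2)(1) = 11
For a 2×2 matrix, A⁻¹ = (1/det(A)) · [[d, -b], [-c, a]]
    = (1/11) · [[-3, 2], [-1, -3]]

A⁻¹ = 
  [-3/11,  2/11]
  [-1/11, -3/11]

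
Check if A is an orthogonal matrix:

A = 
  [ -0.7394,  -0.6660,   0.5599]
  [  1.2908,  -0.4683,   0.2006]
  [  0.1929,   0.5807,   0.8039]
No

AᵀA = 
  [  2.2501,   0,   0]
  [  0,   1.0001,   0]
  [  0,   0,   1]
≠ I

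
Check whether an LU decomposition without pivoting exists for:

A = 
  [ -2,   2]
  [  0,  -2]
Yes.
A[1,1] = -2 ≠ 0, so Gaussian elimination proceeds without a row swap: multiplier ℓ₂₁ = (0)/(-2) = 0, and U[2,2] = -2 - (0)(2) = -2.
L = 
  [  1,   0]
  [  0,   1]
U = 
  [ -2,   2]
  [  0,  -2]
Check row 2 of LU: [(0)(-2), (0)(2) + (-2)] = [0, -2] = row 2 of A ✓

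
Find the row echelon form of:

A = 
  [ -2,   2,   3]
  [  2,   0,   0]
Row operations:
R2 → R2 + (1)·R1

Resulting echelon form:
REF = 
  [ -2,   2,   3]
  [  0,   2,   3]

Rank = 2 (number of non-zero pivot rows).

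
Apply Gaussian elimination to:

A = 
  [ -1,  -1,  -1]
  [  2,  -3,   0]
Row operations:
R2 → R2 + (2)·R1

Resulting echelon form:
REF = 
  [ -1,  -1,  -1]
  [  0,  -5,  -2]

Rank = 2 (number of non-zero pivot rows).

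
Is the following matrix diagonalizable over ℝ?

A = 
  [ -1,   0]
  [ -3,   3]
Yes

tr(A) = 2, det(A) = -3
Characteristic polynomial: λ² - tr(A)λ + det(A) = λ² - 2λ - 3
λ² - 2λ - 3 = (λ + 1)(λ - 3)
Eigenvalues: 3, -1
λ=-1: alg. mult. = 1, geom. mult. = 2 - rank(A - (-1)I) = 2 - 1 = 1
λ=3: alg. mult. = 1, geom. mult. = 2 - rank(A - (3)I) = 2 - 1 = 1
Sum of geometric multiplicities equals n, so A has n independent eigenvectors.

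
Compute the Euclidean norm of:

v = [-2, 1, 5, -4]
6.782

||v||₂ = √((-2)² + (1)² + (5)² + (-4)²) = √46 = 6.782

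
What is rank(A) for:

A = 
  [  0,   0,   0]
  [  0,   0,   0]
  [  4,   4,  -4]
rank(A) = 1

Row reduce:
Swap R1 ↔ R3
REF = 
  [  4,   4,  -4]
  [  0,   0,   0]
  [  0,   0,   0]
Pivot columns: 1 → 1 pivot.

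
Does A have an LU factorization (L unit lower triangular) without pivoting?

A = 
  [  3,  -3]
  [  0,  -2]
Yes.
A[1,1] = 3 ≠ 0, so Gaussian elimination proceeds without a row swap: multiplier ℓ₂₁ = (0)/(3) = 0, and U[2,2] = -2 - (0)(-3) = -2.
L = 
  [  1,   0]
  [  0,   1]
U = 
  [  3,  -3]
  [  0,  -2]
Check row 2 of LU: [(0)(3), (0)(-3) + (-2)] = [0, -2] = row 2 of A ✓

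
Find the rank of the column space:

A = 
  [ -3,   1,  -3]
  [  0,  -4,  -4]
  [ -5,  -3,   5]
dim(Col(A)) = 3

Row reduce:
R3 → R3 - (5/3)·R1
R3 → R3 - (7/6)·R2
REF = 
  [  -3,    1,   -3]
  [   0,   -4,   -4]
  [   0,    0, 44/3]
Pivot columns: 1, 2, 3 → 3 pivots.
dim(Col(A)) = number of pivot columns = 3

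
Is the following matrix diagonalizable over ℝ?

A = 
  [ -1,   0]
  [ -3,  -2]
Yes

tr(A) = -3, det(A) = 2
Characteristic polynomial: λ² - tr(A)λ + det(A) = λ² + 3λ + 2
λ² + 3λ + 2 = (λ + 2)(λ + 1)
Eigenvalues: -1, -2
λ=-2: alg. mult. = 1, geom. mult. = 2 - rank(A - (-2)I) = 2 - 1 = 1
λ=-1: alg. mult. = 1, geom. mult. = 2 - rank(A - (-1)I) = 2 - 1 = 1
Sum of geometric multiplicities equals n, so A has n independent eigenvectors.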